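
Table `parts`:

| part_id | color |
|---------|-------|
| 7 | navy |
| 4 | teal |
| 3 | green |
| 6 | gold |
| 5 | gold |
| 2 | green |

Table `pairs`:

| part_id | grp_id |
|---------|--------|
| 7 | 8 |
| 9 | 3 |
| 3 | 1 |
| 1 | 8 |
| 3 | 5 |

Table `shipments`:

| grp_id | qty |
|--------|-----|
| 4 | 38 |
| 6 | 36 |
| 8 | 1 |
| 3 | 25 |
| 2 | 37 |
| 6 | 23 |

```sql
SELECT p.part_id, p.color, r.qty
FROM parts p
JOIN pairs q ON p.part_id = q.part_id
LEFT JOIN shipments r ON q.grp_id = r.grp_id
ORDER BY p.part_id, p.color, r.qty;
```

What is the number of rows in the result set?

3

Evaluate left to right. First `parts p INNER JOIN pairs q` on part_id: 3 row(s).
Then LEFT JOIN `shipments r` on grp_id: each of those 3 rows is kept; rows whose q.grp_id has no match in r get NULL for r's columns.
Result: 3 row(s).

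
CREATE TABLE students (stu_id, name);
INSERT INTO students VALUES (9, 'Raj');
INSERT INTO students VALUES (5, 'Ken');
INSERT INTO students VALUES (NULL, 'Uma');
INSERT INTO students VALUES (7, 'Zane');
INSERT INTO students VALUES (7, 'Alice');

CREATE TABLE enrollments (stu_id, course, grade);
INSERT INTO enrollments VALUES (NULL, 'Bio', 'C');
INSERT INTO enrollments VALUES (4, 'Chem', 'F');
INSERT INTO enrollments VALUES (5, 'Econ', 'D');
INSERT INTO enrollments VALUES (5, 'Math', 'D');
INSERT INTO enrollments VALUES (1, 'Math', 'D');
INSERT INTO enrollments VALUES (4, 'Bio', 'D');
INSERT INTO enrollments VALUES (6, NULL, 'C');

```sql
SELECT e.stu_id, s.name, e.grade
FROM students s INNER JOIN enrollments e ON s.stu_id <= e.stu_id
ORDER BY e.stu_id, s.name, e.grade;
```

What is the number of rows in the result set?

3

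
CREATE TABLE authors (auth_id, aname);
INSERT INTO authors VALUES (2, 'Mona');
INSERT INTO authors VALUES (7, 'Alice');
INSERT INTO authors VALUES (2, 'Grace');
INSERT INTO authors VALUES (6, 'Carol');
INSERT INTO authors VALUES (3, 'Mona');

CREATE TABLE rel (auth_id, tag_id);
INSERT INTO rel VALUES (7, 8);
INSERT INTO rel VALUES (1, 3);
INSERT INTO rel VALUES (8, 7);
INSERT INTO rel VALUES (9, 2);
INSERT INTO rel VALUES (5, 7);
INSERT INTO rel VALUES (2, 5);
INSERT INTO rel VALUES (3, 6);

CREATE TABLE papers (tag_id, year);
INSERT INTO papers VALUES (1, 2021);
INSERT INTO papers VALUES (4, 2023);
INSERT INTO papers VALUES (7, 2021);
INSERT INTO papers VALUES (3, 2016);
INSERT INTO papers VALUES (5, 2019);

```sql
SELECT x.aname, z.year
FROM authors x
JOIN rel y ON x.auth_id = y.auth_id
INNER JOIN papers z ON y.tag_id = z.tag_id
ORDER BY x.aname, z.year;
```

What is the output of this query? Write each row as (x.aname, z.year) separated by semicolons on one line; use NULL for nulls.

(Grace, 2019); (Mona, 2019)

Step 1 — x INNER JOIN y on auth_id → 4 row(s).
Then INNER JOIN `papers z` on tag_id: keep only rows whose y.tag_id appears in z.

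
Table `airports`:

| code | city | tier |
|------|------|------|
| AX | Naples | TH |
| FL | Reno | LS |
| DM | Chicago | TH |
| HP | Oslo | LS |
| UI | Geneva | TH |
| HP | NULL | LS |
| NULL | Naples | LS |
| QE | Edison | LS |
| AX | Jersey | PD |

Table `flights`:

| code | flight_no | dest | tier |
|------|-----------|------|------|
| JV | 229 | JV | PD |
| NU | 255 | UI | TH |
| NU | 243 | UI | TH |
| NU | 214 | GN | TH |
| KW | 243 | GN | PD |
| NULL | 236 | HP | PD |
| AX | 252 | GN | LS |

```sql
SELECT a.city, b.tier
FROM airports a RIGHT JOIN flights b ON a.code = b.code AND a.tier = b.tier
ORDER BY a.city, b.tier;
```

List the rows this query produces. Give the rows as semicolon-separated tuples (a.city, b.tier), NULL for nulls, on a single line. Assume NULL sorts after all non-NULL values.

(NULL, LS); (NULL, PD); (NULL, PD); (NULL, PD); (NULL, TH); (NULL, TH); (NULL, TH)

RIGHT JOIN keeps every row from `flights`; unmatched rows get NULL for `airports`'s columns.
Matching on a.code = b.code AND a.tier = b.tier. A NULL in a compared column never satisfies the condition.
- a (code=AX, tier=TH) has no partner in b.
- a (code=FL, tier=LS) has no partner in b.
- a (code=DM, tier=TH) has no partner in b.
- a (code=HP, tier=LS) has no partner in b.
- a (code=UI, tier=TH) has no partner in b.
- a (code=HP, tier=LS) has no partner in b.
- a (code=NULL, tier=LS) has no partner in b.
- a (code=QE, tier=LS) has no partner in b.
- a (code=AX, tier=PD) has no partner in b.
- 7 row(s) from b found no a partner → padded with NULL.
After projecting and ordering:
a.city | b.tier
NULL | LS
NULL | PD
NULL | PD
NULL | PD
NULL | TH
NULL | TH
NULL | TH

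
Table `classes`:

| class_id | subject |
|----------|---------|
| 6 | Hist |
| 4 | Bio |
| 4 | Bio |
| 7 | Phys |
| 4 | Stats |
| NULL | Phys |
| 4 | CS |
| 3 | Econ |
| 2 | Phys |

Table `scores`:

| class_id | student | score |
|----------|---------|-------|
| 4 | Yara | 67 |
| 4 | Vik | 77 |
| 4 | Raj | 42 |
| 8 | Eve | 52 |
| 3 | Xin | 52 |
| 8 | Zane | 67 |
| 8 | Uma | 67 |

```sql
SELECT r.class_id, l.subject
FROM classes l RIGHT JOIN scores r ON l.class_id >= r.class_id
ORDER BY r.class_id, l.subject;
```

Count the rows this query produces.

28

RIGHT JOIN keeps every row from `scores`; unmatched rows get NULL for `classes`'s columns.
Matching on l.class_id >= r.class_id. A NULL in a compared column never satisfies the condition.
- l (class_id=6) pairs with 4 row(s) of r.
- l (class_id=4) pairs with 4 row(s) of r.
- l (class_id=4) pairs with 4 row(s) of r.
- l (class_id=7) pairs with 4 row(s) of r.
- l (class_id=4) pairs with 4 row(s) of r.
- l (class_id=NULL) has no partner in r.
- l (class_id=4) pairs with 4 row(s) of r.
- l (class_id=3) pairs with 1 row(s) of r.
- l (class_id=2) has no partner in r.
- 3 row(s) from r found no l partner → padded with NULL.
Total: 25 matched + 3 padded = 28 rows.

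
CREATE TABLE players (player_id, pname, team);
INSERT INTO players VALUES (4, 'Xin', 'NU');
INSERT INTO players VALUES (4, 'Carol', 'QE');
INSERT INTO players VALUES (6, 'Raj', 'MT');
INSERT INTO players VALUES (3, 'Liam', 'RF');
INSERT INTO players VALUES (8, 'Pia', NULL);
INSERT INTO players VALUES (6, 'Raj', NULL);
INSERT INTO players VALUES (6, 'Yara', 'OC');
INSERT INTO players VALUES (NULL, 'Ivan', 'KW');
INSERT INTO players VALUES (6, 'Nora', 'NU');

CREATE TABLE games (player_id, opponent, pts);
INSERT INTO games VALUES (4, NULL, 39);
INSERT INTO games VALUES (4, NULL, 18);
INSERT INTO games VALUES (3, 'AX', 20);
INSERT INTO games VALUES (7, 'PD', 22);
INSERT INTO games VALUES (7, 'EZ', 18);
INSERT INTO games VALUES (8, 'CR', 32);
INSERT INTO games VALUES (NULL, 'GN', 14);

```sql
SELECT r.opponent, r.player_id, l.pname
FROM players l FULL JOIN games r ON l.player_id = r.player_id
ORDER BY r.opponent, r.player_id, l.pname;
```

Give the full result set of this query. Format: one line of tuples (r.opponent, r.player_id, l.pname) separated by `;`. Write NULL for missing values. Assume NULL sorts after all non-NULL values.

(AX, 3, Liam); (CR, 8, Pia); (EZ, 7, NULL); (GN, NULL, NULL); (PD, 7, NULL); (NULL, 4, Carol); (NULL, 4, Carol); (NULL, 4, Xin); (NULL, 4, Xin); (NULL, NULL, Ivan); (NULL, NULL, Nora); (NULL, NULL, Raj); (NULL, NULL, Raj); (NULL, NULL, Yara)

FULL OUTER JOIN keeps every row from both sides; unmatched rows get NULL for the other side's columns.
Matching on l.player_id = r.player_id. A NULL in a compared column never satisfies the condition.
Matched pairs: 6; unmatched l rows kept: 5; unmatched r rows kept: 3.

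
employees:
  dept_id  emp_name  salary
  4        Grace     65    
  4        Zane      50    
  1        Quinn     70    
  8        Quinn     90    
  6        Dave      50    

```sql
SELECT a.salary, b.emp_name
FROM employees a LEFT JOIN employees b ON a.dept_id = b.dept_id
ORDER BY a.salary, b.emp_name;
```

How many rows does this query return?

7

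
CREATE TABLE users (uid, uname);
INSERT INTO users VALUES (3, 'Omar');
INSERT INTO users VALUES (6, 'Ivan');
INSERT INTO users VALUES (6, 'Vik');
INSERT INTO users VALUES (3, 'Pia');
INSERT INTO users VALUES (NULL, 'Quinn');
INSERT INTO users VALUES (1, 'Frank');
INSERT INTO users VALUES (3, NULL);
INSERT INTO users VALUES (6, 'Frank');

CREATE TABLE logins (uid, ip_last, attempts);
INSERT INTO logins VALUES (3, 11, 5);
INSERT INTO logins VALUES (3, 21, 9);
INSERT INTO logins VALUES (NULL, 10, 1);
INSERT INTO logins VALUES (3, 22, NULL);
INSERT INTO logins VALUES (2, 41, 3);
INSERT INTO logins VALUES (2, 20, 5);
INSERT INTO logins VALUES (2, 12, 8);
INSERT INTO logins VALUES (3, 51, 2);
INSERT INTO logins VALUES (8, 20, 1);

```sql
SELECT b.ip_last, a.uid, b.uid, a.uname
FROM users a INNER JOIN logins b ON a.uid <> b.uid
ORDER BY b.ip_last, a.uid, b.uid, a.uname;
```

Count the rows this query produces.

44

INNER JOIN keeps only pairs where the ON condition holds.
Matching on a.uid <> b.uid. A NULL in a compared column never satisfies the condition.
Matched pairs: 44.
Total: 44 rows.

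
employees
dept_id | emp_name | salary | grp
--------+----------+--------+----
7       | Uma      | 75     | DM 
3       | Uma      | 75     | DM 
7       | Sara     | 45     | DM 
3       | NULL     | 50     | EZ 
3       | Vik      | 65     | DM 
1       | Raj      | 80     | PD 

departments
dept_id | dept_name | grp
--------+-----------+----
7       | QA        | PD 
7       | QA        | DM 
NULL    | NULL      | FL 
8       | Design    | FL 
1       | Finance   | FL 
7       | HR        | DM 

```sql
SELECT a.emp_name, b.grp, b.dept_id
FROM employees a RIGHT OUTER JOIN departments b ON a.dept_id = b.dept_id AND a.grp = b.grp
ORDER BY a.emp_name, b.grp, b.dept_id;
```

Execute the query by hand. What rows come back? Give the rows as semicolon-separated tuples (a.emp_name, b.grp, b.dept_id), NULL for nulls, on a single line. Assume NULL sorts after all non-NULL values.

(Sara, DM, 7); (Sara, DM, 7); (Uma, DM, 7); (Uma, DM, 7); (NULL, FL, 1); (NULL, FL, 8); (NULL, FL, NULL); (NULL, PD, 7)

RIGHT JOIN keeps every row from `departments`; unmatched rows get NULL for `employees`'s columns.
Matching on a.dept_id = b.dept_id AND a.grp = b.grp. A NULL in a compared column never satisfies the condition.
- a[0] dept_id=7, grp=DM → 2 match(es) in b → 2 row(s).
- a[1] dept_id=3, grp=DM → no match.
- a[2] dept_id=7, grp=DM → 2 match(es) in b → 2 row(s).
- a[3] dept_id=3, grp=EZ → no match.
- a[4] dept_id=3, grp=DM → no match.
- a[5] dept_id=1, grp=PD → no match.
- 4 row(s) from b found no a partner → padded with NULL.
After projecting and ordering:
a.emp_name | b.grp | b.dept_id
Sara | DM | 7
Sara | DM | 7
Uma | DM | 7
Uma | DM | 7
NULL | FL | 1
NULL | FL | 8
NULL | FL | NULL
NULL | PD | 7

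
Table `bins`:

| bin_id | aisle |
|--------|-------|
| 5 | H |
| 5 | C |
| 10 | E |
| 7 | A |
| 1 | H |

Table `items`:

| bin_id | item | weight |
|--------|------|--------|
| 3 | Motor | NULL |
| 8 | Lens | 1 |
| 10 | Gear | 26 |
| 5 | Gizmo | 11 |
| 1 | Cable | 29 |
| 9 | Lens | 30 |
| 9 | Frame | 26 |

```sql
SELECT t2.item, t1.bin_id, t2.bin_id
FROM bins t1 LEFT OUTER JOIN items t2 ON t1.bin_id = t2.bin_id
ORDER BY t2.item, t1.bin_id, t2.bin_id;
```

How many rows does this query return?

5

LEFT JOIN keeps every row from `bins`; unmatched rows get NULL for `items`'s columns.
Matching on t1.bin_id = t2.bin_id.
- t1[0] bin_id=5 → 1 match(es) in t2 → 1 row(s).
- t1[1] bin_id=5 → 1 match(es) in t2 → 1 row(s).
- t1[2] bin_id=10 → 1 match(es) in t2 → 1 row(s).
- t1[3] bin_id=7 → no match; kept with NULLs on the t2 side.
- t1[4] bin_id=1 → 1 match(es) in t2 → 1 row(s).
Total: 4 matched + 1 padded = 5 rows.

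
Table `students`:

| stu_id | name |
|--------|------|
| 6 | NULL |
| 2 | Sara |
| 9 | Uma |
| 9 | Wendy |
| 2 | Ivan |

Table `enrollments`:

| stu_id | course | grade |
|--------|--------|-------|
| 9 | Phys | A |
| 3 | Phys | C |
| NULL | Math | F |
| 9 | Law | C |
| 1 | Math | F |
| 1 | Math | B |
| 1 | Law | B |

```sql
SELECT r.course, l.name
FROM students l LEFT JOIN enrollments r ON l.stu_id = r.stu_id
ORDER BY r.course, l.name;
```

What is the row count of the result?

LEFT JOIN keeps every row from `students`; unmatched rows get NULL for `enrollments`'s columns.
Matching on l.stu_id = r.stu_id. A NULL in a compared column never satisfies the condition.
- l (stu_id=6) has no partner → padded with NULL.
- l (stu_id=2) has no partner → padded with NULL.
- l (stu_id=9) pairs with 2 row(s) of r.
- l (stu_id=9) pairs with 2 row(s) of r.
- l (stu_id=2) has no partner → padded with NULL.
Total: 4 matched + 3 padded = 7 rows.

7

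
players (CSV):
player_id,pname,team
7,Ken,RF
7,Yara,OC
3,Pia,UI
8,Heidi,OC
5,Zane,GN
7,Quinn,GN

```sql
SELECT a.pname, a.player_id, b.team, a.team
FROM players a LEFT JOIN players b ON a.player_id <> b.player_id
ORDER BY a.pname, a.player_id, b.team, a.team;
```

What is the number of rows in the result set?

LEFT JOIN keeps every row from `players a`; unmatched rows get NULL for `players b`'s columns.
Matching on a.player_id <> b.player_id.
- a[0] player_id=7 → 3 match(es) in b → 3 row(s).
- a[1] player_id=7 → 3 match(es) in b → 3 row(s).
- a[2] player_id=3 → 5 match(es) in b → 5 row(s).
- a[3] player_id=8 → 5 match(es) in b → 5 row(s).
- a[4] player_id=5 → 5 match(es) in b → 5 row(s).
- a[5] player_id=7 → 3 match(es) in b → 3 row(s).
Total: 24 rows.

24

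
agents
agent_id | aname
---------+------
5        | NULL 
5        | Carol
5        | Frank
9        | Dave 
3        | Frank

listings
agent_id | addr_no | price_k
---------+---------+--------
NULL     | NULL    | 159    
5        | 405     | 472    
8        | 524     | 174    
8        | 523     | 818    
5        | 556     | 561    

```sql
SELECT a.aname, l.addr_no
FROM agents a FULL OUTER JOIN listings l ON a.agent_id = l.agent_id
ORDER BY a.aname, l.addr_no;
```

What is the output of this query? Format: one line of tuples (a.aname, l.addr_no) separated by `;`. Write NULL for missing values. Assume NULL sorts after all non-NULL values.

FULL OUTER JOIN keeps every row from both sides; unmatched rows get NULL for the other side's columns.
Matching on a.agent_id = l.agent_id. A NULL in a compared column never satisfies the condition.
- a (agent_id=5) pairs with 2 row(s) of l.
- a (agent_id=5) pairs with 2 row(s) of l.
- a (agent_id=5) pairs with 2 row(s) of l.
- a (agent_id=9) has no partner → padded with NULL.
- a (agent_id=3) has no partner → padded with NULL.
- 3 row(s) from l found no a partner → padded with NULL.

(Carol, 405); (Carol, 556); (Dave, NULL); (Frank, 405); (Frank, 556); (Frank, NULL); (NULL, 405); (NULL, 523); (NULL, 524); (NULL, 556); (NULL, NULL)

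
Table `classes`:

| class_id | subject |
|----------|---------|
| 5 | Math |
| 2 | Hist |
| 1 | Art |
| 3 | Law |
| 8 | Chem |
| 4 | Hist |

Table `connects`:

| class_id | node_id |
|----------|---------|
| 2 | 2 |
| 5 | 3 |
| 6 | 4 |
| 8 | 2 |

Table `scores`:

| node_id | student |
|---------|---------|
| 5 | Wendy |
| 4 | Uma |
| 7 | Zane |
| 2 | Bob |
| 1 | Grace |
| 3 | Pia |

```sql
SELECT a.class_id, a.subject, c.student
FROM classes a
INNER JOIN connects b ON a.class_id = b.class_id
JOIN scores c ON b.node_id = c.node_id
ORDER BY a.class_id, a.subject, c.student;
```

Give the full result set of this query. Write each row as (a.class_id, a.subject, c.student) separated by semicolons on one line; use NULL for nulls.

(2, Hist, Bob); (5, Math, Pia); (8, Chem, Bob)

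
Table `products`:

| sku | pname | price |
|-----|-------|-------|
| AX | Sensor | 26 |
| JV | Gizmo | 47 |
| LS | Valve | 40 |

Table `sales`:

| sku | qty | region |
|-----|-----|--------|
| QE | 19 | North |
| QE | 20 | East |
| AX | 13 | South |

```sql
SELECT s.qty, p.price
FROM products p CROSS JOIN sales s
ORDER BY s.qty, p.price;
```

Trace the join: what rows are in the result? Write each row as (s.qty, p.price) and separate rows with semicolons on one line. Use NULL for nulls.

(13, 26); (13, 40); (13, 47); (19, 26); (19, 40); (19, 47); (20, 26); (20, 40); (20, 47)

CROSS JOIN pairs every row of `products` with every row of `sales`: 3 × 3 = 9 rows.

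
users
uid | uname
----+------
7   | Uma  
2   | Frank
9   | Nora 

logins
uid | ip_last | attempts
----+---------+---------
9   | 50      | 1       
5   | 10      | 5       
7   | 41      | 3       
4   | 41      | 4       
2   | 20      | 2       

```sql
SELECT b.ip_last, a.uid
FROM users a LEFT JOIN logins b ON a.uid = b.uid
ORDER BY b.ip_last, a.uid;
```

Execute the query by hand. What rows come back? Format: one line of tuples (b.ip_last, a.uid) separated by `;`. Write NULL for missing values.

(20, 2); (41, 7); (50, 9)

LEFT JOIN keeps every row from `users`; unmatched rows get NULL for `logins`'s columns.
Matching on a.uid = b.uid.
- a[0] uid=7 → 1 match(es) in b → 1 row(s).
- a[1] uid=2 → 1 match(es) in b → 1 row(s).
- a[2] uid=9 → 1 match(es) in b → 1 row(s).
After projecting and ordering:
b.ip_last | a.uid
20 | 2
41 | 7
50 | 9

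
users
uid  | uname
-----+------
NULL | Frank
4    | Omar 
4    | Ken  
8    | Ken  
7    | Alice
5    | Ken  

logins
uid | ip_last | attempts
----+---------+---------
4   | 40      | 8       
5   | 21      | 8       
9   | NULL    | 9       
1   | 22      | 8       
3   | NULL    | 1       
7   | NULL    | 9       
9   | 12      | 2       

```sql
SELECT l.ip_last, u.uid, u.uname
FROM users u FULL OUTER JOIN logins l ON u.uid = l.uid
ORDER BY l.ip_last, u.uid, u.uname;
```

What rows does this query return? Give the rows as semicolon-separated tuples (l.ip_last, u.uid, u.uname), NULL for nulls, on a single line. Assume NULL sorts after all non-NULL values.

(12, NULL, NULL); (21, 5, Ken); (22, NULL, NULL); (40, 4, Ken); (40, 4, Omar); (NULL, 7, Alice); (NULL, 8, Ken); (NULL, NULL, Frank); (NULL, NULL, NULL); (NULL, NULL, NULL)

FULL OUTER JOIN keeps every row from both sides; unmatched rows get NULL for the other side's columns.
Matching on u.uid = l.uid. A NULL in a compared column never satisfies the condition.
Matched pairs: 4; unmatched u rows kept: 2; unmatched l rows kept: 4.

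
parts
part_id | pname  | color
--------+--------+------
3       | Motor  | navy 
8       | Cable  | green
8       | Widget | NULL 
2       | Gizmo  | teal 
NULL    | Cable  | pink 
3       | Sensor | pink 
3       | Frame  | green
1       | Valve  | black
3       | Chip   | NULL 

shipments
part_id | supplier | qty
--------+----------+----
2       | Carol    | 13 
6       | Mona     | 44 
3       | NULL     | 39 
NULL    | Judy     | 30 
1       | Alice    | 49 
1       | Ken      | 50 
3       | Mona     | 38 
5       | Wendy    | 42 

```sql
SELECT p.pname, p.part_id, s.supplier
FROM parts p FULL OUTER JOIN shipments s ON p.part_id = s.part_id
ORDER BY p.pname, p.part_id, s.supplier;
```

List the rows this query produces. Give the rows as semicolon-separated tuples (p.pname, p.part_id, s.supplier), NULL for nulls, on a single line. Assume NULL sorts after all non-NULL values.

(Cable, 8, NULL); (Cable, NULL, NULL); (Chip, 3, Mona); (Chip, 3, NULL); (Frame, 3, Mona); (Frame, 3, NULL); (Gizmo, 2, Carol); (Motor, 3, Mona); (Motor, 3, NULL); (Sensor, 3, Mona); (Sensor, 3, NULL); (Valve, 1, Alice); (Valve, 1, Ken); (Widget, 8, NULL); (NULL, NULL, Judy); (NULL, NULL, Mona); (NULL, NULL, Wendy)

FULL OUTER JOIN keeps every row from both sides; unmatched rows get NULL for the other side's columns.
Matching on p.part_id = s.part_id. A NULL in a compared column never satisfies the condition.
- p row (part_id=3): matches 2 s row(s) → 2 output row(s).
- p row (part_id=8): no match → kept, s columns NULL.
- p row (part_id=8): no match → kept, s columns NULL.
- p row (part_id=2): matches 1 s row(s) → 1 output row(s).
- p row (part_id=NULL): no match → kept, s columns NULL.
- p row (part_id=3): matches 2 s row(s) → 2 output row(s).
- p row (part_id=3): matches 2 s row(s) → 2 output row(s).
- p row (part_id=1): matches 2 s row(s) → 2 output row(s).
- p row (part_id=3): matches 2 s row(s) → 2 output row(s).
- 3 s row(s) had no p match → kept, p columns NULL.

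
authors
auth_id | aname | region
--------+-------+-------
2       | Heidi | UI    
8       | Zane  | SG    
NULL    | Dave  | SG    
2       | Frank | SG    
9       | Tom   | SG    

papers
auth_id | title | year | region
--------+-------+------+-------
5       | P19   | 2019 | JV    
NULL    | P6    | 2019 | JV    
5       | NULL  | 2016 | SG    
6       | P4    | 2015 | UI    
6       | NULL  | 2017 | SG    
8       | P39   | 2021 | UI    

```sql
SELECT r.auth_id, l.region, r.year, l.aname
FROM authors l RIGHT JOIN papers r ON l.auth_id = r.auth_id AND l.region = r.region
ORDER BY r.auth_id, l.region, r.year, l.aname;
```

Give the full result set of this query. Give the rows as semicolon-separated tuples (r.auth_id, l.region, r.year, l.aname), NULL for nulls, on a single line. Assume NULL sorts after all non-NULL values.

RIGHT JOIN keeps every row from `papers`; unmatched rows get NULL for `authors`'s columns.
Matching on l.auth_id = r.auth_id AND l.region = r.region. A NULL in a compared column never satisfies the condition.
Matched pairs: 0; unmatched r rows kept: 6.

(5, NULL, 2016, NULL); (5, NULL, 2019, NULL); (6, NULL, 2015, NULL); (6, NULL, 2017, NULL); (8, NULL, 2021, NULL); (NULL, NULL, 2019, NULL)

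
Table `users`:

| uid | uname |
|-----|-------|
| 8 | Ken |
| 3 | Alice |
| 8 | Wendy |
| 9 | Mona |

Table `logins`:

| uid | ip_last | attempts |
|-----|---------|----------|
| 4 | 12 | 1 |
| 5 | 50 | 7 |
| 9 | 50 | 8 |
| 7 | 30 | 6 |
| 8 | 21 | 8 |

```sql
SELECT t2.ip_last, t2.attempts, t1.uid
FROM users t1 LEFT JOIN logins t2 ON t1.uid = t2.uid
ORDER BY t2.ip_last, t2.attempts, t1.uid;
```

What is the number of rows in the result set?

4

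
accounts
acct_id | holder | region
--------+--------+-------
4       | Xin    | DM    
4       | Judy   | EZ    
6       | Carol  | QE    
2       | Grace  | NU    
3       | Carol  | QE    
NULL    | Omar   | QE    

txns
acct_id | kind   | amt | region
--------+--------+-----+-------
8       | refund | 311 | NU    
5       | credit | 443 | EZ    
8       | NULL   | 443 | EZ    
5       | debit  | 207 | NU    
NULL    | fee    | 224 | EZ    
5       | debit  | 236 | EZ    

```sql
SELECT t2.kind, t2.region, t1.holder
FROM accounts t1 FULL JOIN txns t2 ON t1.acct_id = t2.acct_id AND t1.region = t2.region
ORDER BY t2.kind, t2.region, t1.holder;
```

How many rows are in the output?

12

FULL OUTER JOIN keeps every row from both sides; unmatched rows get NULL for the other side's columns.
Matching on t1.acct_id = t2.acct_id AND t1.region = t2.region. A NULL in a compared column never satisfies the condition.
- t1 row (acct_id=4, region=DM): no match → kept, t2 columns NULL.
- t1 row (acct_id=4, region=EZ): no match → kept, t2 columns NULL.
- t1 row (acct_id=6, region=QE): no match → kept, t2 columns NULL.
- t1 row (acct_id=2, region=NU): no match → kept, t2 columns NULL.
- t1 row (acct_id=3, region=QE): no match → kept, t2 columns NULL.
- t1 row (acct_id=NULL, region=QE): no match → kept, t2 columns NULL.
- 6 row(s) from t2 found no t1 partner → padded with NULL.
Total: 0 matched + 12 padded = 12 rows.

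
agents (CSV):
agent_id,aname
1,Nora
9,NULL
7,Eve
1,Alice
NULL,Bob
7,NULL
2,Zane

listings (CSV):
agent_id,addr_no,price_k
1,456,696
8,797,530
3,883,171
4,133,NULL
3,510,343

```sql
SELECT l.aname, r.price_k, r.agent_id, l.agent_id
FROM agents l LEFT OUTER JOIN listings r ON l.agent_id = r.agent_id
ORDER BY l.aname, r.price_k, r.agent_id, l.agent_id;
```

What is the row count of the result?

7

LEFT JOIN keeps every row from `agents`; unmatched rows get NULL for `listings`'s columns.
Matching on l.agent_id = r.agent_id. A NULL in a compared column never satisfies the condition.
- l row (agent_id=1): matches 1 r row(s) → 1 output row(s).
- l row (agent_id=9): no match → kept, r columns NULL.
- l row (agent_id=7): no match → kept, r columns NULL.
- l row (agent_id=1): matches 1 r row(s) → 1 output row(s).
- l row (agent_id=NULL): no match → kept, r columns NULL.
- l row (agent_id=7): no match → kept, r columns NULL.
- l row (agent_id=2): no match → kept, r columns NULL.
Total: 2 matched + 5 padded = 7 rows.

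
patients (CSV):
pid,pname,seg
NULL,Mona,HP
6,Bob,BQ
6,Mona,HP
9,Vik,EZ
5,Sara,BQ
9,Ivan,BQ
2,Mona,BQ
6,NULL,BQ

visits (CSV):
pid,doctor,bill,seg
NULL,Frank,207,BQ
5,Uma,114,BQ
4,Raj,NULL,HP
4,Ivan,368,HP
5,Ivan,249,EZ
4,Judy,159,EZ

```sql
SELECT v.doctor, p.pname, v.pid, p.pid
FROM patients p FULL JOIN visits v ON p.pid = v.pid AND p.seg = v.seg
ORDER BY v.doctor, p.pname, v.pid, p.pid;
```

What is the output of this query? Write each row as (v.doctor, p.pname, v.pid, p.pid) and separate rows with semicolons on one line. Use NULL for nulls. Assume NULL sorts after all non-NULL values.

(Frank, NULL, NULL, NULL); (Ivan, NULL, 4, NULL); (Ivan, NULL, 5, NULL); (Judy, NULL, 4, NULL); (Raj, NULL, 4, NULL); (Uma, Sara, 5, 5); (NULL, Bob, NULL, 6); (NULL, Ivan, NULL, 9); (NULL, Mona, NULL, 2); (NULL, Mona, NULL, 6); (NULL, Mona, NULL, NULL); (NULL, Vik, NULL, 9); (NULL, NULL, NULL, 6)

FULL OUTER JOIN keeps every row from both sides; unmatched rows get NULL for the other side's columns.
Matching on p.pid = v.pid AND p.seg = v.seg. A NULL in a compared column never satisfies the condition.
- pid=NULL, seg=HP: no v row matches, row kept with v columns NULL.
- pid=6, seg=BQ: no v row matches, row kept with v columns NULL.
- pid=6, seg=HP: no v row matches, row kept with v columns NULL.
- pid=9, seg=EZ: no v row matches, row kept with v columns NULL.
- pid=5, seg=BQ: 1 matching v row(s), so 1 row(s) emitted.
- pid=9, seg=BQ: no v row matches, row kept with v columns NULL.
- pid=2, seg=BQ: no v row matches, row kept with v columns NULL.
- pid=6, seg=BQ: no v row matches, row kept with v columns NULL.
- 5 row(s) from v found no p partner → padded with NULL.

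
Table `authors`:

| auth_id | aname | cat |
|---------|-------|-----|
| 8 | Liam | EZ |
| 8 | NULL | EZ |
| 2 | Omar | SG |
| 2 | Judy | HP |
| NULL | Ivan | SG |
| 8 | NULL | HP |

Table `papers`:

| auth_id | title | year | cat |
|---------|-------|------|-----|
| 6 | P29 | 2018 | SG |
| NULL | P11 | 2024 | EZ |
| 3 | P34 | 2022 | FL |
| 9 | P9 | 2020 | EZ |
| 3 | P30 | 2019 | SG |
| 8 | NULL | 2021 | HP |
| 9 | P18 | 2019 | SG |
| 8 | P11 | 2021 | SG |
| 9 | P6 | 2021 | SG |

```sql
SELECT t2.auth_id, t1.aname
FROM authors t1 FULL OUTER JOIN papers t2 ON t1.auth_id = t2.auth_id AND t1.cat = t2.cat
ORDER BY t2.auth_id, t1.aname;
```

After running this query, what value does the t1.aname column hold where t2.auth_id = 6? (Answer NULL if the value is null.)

NULL

FULL OUTER JOIN keeps every row from both sides; unmatched rows get NULL for the other side's columns.
Matching on t1.auth_id = t2.auth_id AND t1.cat = t2.cat. A NULL in a compared column never satisfies the condition.
- t1 (auth_id=8, cat=EZ) has no partner → padded with NULL.
- t1 (auth_id=8, cat=EZ) has no partner → padded with NULL.
- t1 (auth_id=2, cat=SG) has no partner → padded with NULL.
- t1 (auth_id=2, cat=HP) has no partner → padded with NULL.
- t1 (auth_id=NULL, cat=SG) has no partner → padded with NULL.
- t1 (auth_id=8, cat=HP) pairs with 1 row(s) of t2.
- plus 8 unmatched t2 row(s), each kept with NULL t1 columns.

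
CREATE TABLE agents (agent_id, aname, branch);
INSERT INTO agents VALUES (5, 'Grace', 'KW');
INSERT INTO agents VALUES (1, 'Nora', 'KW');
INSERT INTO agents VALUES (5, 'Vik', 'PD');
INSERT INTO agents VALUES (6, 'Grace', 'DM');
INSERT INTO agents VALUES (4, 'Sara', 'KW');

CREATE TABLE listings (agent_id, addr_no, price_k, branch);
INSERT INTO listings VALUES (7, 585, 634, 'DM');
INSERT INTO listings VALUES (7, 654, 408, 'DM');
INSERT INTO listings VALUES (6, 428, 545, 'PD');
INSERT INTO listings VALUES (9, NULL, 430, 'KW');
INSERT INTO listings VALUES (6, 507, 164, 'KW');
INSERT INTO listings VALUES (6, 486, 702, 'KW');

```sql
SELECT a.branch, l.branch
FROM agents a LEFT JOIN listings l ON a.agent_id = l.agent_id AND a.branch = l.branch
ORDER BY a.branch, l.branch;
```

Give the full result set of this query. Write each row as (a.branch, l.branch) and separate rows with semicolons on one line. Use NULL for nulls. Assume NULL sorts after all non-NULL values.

(DM, NULL); (KW, NULL); (KW, NULL); (KW, NULL); (PD, NULL)

LEFT JOIN keeps every row from `agents`; unmatched rows get NULL for `listings`'s columns.
Matching on a.agent_id = l.agent_id AND a.branch = l.branch.
- agent_id=5, branch=KW: no l row matches, row kept with l columns NULL.
- agent_id=1, branch=KW: no l row matches, row kept with l columns NULL.
- agent_id=5, branch=PD: no l row matches, row kept with l columns NULL.
- agent_id=6, branch=DM: no l row matches, row kept with l columns NULL.
- agent_id=4, branch=KW: no l row matches, row kept with l columns NULL.
After projecting and ordering:
a.branch | l.branch
DM | NULL
KW | NULL
KW | NULL
KW | NULL
PD | NULL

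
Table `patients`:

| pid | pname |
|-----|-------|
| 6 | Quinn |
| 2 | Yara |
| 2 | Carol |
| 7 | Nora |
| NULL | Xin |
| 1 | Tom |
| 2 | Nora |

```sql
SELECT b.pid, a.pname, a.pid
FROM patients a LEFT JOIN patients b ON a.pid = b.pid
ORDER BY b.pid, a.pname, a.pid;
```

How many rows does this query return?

13

LEFT JOIN keeps every row from `patients a`; unmatched rows get NULL for `patients b`'s columns.
Matching on a.pid = b.pid. A NULL in a compared column never satisfies the condition.
- pid=6: 1 matching b row(s), so 1 row(s) emitted.
- pid=2: 3 matching b row(s), so 3 row(s) emitted.
- pid=2: 3 matching b row(s), so 3 row(s) emitted.
- pid=7: 1 matching b row(s), so 1 row(s) emitted.
- pid=NULL: no b row matches, row kept with b columns NULL.
- pid=1: 1 matching b row(s), so 1 row(s) emitted.
- pid=2: 3 matching b row(s), so 3 row(s) emitted.
Total: 12 matched + 1 padded = 13 rows.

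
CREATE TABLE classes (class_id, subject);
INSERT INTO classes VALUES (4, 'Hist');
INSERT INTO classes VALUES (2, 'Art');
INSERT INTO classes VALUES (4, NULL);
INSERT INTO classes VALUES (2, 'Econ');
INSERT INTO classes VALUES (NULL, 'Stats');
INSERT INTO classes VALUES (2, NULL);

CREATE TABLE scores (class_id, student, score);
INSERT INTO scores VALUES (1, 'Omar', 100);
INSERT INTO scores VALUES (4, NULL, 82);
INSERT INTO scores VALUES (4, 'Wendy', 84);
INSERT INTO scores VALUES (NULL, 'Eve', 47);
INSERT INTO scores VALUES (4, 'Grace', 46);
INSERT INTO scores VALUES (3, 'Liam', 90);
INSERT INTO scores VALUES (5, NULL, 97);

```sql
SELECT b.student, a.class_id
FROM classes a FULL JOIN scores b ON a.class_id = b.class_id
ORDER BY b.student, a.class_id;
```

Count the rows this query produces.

14

FULL OUTER JOIN keeps every row from both sides; unmatched rows get NULL for the other side's columns.
Matching on a.class_id = b.class_id. A NULL in a compared column never satisfies the condition.
- class_id=4: 3 matching b row(s), so 3 row(s) emitted.
- class_id=2: no b row matches, row kept with b columns NULL.
- class_id=4: 3 matching b row(s), so 3 row(s) emitted.
- class_id=2: no b row matches, row kept with b columns NULL.
- class_id=NULL: no b row matches, row kept with b columns NULL.
- class_id=2: no b row matches, row kept with b columns NULL.
- plus 4 unmatched b row(s), each kept with NULL a columns.
Total: 6 matched + 8 padded = 14 rows.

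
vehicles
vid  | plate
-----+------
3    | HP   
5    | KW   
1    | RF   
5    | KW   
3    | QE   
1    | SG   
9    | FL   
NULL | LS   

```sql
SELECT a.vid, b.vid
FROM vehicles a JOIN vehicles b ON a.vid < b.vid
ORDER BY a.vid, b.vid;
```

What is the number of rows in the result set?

18

INNER JOIN keeps only pairs where the ON condition holds.
Matching on a.vid < b.vid. A NULL in a compared column never satisfies the condition.
- a[0] vid=3 → 3 match(es) in b → 3 row(s).
- a[1] vid=5 → 1 match(es) in b → 1 row(s).
- a[2] vid=1 → 5 match(es) in b → 5 row(s).
- a[3] vid=5 → 1 match(es) in b → 1 row(s).
- a[4] vid=3 → 3 match(es) in b → 3 row(s).
- a[5] vid=1 → 5 match(es) in b → 5 row(s).
- a[6] vid=9 → no match; dropped.
- a[7] vid=NULL → no match; dropped.
Total: 18 rows.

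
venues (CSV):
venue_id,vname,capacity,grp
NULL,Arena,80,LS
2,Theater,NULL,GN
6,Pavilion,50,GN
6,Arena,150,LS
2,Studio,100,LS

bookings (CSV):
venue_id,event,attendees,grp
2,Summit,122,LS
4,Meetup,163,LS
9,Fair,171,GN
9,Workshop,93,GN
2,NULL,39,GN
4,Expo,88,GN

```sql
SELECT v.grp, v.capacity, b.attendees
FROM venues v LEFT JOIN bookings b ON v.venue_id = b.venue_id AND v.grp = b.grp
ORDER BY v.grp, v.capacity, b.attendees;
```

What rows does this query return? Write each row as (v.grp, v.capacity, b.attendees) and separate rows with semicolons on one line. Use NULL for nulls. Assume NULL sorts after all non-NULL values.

(GN, 50, NULL); (GN, NULL, 39); (LS, 80, NULL); (LS, 100, 122); (LS, 150, NULL)

LEFT JOIN keeps every row from `venues`; unmatched rows get NULL for `bookings`'s columns.
Matching on v.venue_id = b.venue_id AND v.grp = b.grp. A NULL in a compared column never satisfies the condition.
Matched pairs: 2; unmatched v rows kept: 3.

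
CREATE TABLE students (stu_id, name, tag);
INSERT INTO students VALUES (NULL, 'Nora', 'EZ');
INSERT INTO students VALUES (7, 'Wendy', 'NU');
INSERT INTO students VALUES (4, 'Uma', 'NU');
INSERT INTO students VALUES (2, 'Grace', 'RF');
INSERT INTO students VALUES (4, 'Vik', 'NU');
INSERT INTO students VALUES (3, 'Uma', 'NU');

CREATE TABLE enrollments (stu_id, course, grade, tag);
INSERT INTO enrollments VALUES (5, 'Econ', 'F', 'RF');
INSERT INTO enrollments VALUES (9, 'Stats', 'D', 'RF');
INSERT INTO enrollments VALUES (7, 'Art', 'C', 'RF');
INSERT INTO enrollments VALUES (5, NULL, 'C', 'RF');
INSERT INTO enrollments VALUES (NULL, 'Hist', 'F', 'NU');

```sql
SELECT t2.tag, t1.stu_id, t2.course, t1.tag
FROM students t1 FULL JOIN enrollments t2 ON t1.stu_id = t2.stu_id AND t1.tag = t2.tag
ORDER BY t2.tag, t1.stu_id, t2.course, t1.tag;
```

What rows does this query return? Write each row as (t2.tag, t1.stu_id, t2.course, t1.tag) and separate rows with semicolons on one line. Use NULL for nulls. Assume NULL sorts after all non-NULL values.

FULL OUTER JOIN keeps every row from both sides; unmatched rows get NULL for the other side's columns.
Matching on t1.stu_id = t2.stu_id AND t1.tag = t2.tag. A NULL in a compared column never satisfies the condition.
- t1 (stu_id=NULL, tag=EZ) has no partner → padded with NULL.
- t1 (stu_id=7, tag=NU) has no partner → padded with NULL.
- t1 (stu_id=4, tag=NU) has no partner → padded with NULL.
- t1 (stu_id=2, tag=RF) has no partner → padded with NULL.
- t1 (stu_id=4, tag=NU) has no partner → padded with NULL.
- t1 (stu_id=3, tag=NU) has no partner → padded with NULL.
- 5 row(s) from t2 found no t1 partner → padded with NULL.

(NU, NULL, Hist, NULL); (RF, NULL, Art, NULL); (RF, NULL, Econ, NULL); (RF, NULL, Stats, NULL); (RF, NULL, NULL, NULL); (NULL, 2, NULL, RF); (NULL, 3, NULL, NU); (NULL, 4, NULL, NU); (NULL, 4, NULL, NU); (NULL, 7, NULL, NU); (NULL, NULL, NULL, EZ)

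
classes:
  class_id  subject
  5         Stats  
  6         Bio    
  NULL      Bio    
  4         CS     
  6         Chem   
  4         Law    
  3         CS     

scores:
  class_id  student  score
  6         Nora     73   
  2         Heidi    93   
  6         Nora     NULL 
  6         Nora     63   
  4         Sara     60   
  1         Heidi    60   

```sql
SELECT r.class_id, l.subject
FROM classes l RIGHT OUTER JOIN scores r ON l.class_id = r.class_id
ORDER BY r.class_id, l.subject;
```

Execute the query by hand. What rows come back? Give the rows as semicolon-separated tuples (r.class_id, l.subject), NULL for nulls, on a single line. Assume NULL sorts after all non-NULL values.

(1, NULL); (2, NULL); (4, CS); (4, Law); (6, Bio); (6, Bio); (6, Bio); (6, Chem); (6, Chem); (6, Chem)

RIGHT JOIN keeps every row from `scores`; unmatched rows get NULL for `classes`'s columns.
Matching on l.class_id = r.class_id. A NULL in a compared column never satisfies the condition.
Matched pairs: 8; unmatched r rows kept: 2.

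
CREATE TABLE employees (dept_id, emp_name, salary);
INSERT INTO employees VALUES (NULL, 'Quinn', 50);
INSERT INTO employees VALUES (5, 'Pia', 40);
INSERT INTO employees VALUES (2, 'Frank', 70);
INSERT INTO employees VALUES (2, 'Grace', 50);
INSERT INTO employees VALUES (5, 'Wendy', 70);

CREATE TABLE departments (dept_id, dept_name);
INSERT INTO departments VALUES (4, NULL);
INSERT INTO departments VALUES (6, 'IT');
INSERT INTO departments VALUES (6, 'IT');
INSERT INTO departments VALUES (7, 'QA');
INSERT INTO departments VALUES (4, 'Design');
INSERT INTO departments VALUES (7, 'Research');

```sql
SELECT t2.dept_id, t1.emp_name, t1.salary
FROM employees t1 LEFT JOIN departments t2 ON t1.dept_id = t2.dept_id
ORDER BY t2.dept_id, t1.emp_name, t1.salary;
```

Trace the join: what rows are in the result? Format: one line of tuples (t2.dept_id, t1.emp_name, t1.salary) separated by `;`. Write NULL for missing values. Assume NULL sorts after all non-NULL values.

(NULL, Frank, 70); (NULL, Grace, 50); (NULL, Pia, 40); (NULL, Quinn, 50); (NULL, Wendy, 70)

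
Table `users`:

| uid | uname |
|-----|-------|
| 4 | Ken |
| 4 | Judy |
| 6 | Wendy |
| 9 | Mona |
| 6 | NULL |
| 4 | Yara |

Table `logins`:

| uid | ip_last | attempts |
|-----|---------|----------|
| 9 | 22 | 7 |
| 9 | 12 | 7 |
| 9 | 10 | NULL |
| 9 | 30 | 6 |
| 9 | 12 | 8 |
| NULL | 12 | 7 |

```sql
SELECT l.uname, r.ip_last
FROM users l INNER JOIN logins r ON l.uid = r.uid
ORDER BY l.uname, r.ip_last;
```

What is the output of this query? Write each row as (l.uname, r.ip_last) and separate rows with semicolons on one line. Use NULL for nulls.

INNER JOIN keeps only pairs where the ON condition holds.
Matching on l.uid = r.uid. A NULL in a compared column never satisfies the condition.
Matched pairs: 5.

(Mona, 10); (Mona, 12); (Mona, 12); (Mona, 22); (Mona, 30)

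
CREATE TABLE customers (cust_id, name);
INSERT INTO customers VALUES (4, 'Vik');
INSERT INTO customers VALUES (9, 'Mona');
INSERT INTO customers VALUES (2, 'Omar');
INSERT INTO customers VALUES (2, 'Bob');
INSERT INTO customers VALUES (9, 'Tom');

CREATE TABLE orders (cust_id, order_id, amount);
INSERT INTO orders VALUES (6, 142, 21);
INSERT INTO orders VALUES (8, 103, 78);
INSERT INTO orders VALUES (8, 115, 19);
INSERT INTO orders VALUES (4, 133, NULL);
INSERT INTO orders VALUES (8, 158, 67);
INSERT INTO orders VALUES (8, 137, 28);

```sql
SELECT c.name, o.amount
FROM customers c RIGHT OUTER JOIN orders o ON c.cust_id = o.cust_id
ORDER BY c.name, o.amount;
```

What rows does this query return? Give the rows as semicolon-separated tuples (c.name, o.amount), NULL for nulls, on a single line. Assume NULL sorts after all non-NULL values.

(Vik, NULL); (NULL, 19); (NULL, 21); (NULL, 28); (NULL, 67); (NULL, 78)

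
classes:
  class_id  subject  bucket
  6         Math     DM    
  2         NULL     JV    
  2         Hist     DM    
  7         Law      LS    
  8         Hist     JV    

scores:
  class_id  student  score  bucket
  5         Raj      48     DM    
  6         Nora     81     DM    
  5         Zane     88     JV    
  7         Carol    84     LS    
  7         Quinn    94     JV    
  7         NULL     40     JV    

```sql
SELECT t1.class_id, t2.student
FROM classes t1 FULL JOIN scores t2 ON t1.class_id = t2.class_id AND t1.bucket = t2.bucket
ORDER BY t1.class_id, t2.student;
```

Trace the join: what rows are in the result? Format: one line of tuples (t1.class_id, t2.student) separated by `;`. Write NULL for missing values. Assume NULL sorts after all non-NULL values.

(2, NULL); (2, NULL); (6, Nora); (7, Carol); (8, NULL); (NULL, Quinn); (NULL, Raj); (NULL, Zane); (NULL, NULL)

FULL OUTER JOIN keeps every row from both sides; unmatched rows get NULL for the other side's columns.
Matching on t1.class_id = t2.class_id AND t1.bucket = t2.bucket.
- t1[0] class_id=6, bucket=DM → 1 match(es) in t2 → 1 row(s).
- t1[1] class_id=2, bucket=JV → no match; kept with NULLs on the t2 side.
- t1[2] class_id=2, bucket=DM → no match; kept with NULLs on the t2 side.
- t1[3] class_id=7, bucket=LS → 1 match(es) in t2 → 1 row(s).
- t1[4] class_id=8, bucket=JV → no match; kept with NULLs on the t2 side.
- plus 4 unmatched t2 row(s), each kept with NULL t1 columns.
After projecting and ordering:
t1.class_id | t2.student
2 | NULL
2 | NULL
6 | Nora
7 | Carol
8 | NULL
NULL | Quinn
NULL | Raj
NULL | Zane
NULL | NULL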